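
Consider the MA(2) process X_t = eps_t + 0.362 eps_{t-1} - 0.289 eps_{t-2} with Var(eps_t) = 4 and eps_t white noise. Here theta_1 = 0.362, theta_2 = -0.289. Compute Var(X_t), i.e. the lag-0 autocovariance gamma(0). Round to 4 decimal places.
\gamma(0) = 4.8583

For an MA(q) process X_t = eps_t + sum_i theta_i eps_{t-i} with
Var(eps_t) = sigma^2, the variance is
  gamma(0) = sigma^2 * (1 + sum_i theta_i^2).
  sum_i theta_i^2 = (0.362)^2 + (-0.289)^2 = 0.131044 + 0.083521 = 0.214565.
  gamma(0) = 4 * (1 + 0.214565) = 4 * 1.214565 = 4.85826, which rounds to 4.8583.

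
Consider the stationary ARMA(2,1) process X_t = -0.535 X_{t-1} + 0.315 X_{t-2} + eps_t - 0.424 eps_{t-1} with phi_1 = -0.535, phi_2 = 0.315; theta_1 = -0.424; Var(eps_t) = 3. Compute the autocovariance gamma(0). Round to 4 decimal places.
\gamma(0) = 15.7306

Multiply the model equation by X_{t-k} and take expectations. With theta_0 = psi_0 = 1 and psi_j the MA(infinity) weights, this gives
  gamma(k) - sum_i phi_i gamma(k-i) = c_k,
  c_k = sigma^2 * sum_{j=k..q} theta_j psi_{j-k}   (c_k = 0 for k > q),
using gamma(-m) = gamma(m).
psi-weights needed (psi_j = theta_j + sum_i phi_i psi_{j-i}):
  psi_1 = theta_1 + phi_1 = -0.424 + (-0.535) = -0.959
Right-hand sides:
  c_0 = sigma^2 (1 + theta_1 psi_1) = 3 * (1 + (-0.424)(-0.959)) = 3 * 1.406616 = 4.219848
  c_1 = sigma^2 theta_1 = 3 * (-0.424) = -1.272
  c_2 = 0
Equations for k = 0, 1, 2 (AR order 2, c_2 = 0):
  (E0) gamma(0) = phi_1 gamma(1) + phi_2 gamma(2) + c_0
  (E1) gamma(1) = phi_1 gamma(0) + phi_2 gamma(1) + c_1
  (E2) gamma(2) = phi_1 gamma(1) + phi_2 gamma(0)
From (E1): gamma(1) = A gamma(0) + B with
  A = phi_1 / (1 - phi_2) = -0.535 / 0.685 = -0.781022,   B = c_1 / (1 - phi_2) = -1.272 / 0.685 = -1.856934.
Insert (E2) into (E0): gamma(0) (1 - phi_2^2) = phi_1 (1 + phi_2) gamma(1) + c_0.
  phi_1 (1 + phi_2) = (-0.535)(1.315) = -0.703525,   1 - phi_2^2 = 0.900775.
Replace gamma(1) by A gamma(0) + B and collect gamma(0):
  gamma(0) [0.900775 - (-0.703525)(-0.781022)] = (-0.703525)(-1.856934) + 4.219848
  gamma(0) * 0.351307 = 5.526248
  gamma(0) = 5.526248 / 0.351307 = 15.730556.
Therefore gamma(0) = 15.7306 (to 4 decimal places).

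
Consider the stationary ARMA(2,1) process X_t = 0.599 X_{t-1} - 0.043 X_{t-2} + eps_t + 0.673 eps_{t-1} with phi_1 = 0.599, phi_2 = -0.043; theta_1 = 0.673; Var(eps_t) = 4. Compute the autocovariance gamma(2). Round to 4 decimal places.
\gamma(2) = 5.5526

Multiply the model equation by X_{t-k} and take expectations. With theta_0 = psi_0 = 1 and psi_j the MA(infinity) weights, this gives
  gamma(k) - sum_i phi_i gamma(k-i) = c_k,
  c_k = sigma^2 * sum_{j=k..q} theta_j psi_{j-k}   (c_k = 0 for k > q),
using gamma(-m) = gamma(m).
psi-weights needed (psi_j = theta_j + sum_i phi_i psi_{j-i}):
  psi_1 = theta_1 + phi_1 = 0.673 + (0.599) = 1.272
Right-hand sides:
  c_0 = sigma^2 (1 + theta_1 psi_1) = 4 * (1 + (0.673)(1.272)) = 4 * 1.856056 = 7.424224
  c_1 = sigma^2 theta_1 = 4 * (0.673) = 2.692
  c_2 = 0
Equations for k = 0, 1, 2 (AR order 2, c_2 = 0):
  (E0) gamma(0) = phi_1 gamma(1) + phi_2 gamma(2) + c_0
  (E1) gamma(1) = phi_1 gamma(0) + phi_2 gamma(1) + c_1
  (E2) gamma(2) = phi_1 gamma(1) + phi_2 gamma(0)
From (E1): gamma(1) = A gamma(0) + B with
  A = phi_1 / (1 - phi_2) = 0.599 / 1.043 = 0.574305,   B = c_1 / (1 - phi_2) = 2.692 / 1.043 = 2.581016.
Insert (E2) into (E0): gamma(0) (1 - phi_2^2) = phi_1 (1 + phi_2) gamma(1) + c_0.
  phi_1 (1 + phi_2) = (0.599)(0.957) = 0.573243,   1 - phi_2^2 = 0.998151.
Replace gamma(1) by A gamma(0) + B and collect gamma(0):
  gamma(0) [0.998151 - (0.573243)(0.574305)] = (0.573243)(2.581016) + 7.424224
  gamma(0) * 0.668935 = 8.903774
  gamma(0) = 8.903774 / 0.668935 = 13.310377.
  gamma(1) = A gamma(0) + B = (0.574305)(13.310377) + (2.581016) = 10.225231.
  gamma(2) = phi_1 gamma(1) + phi_2 gamma(0) = (0.599)(10.225231) + (-0.043)(13.310377) = 5.552567.
Therefore gamma(2) = 5.5526 (to 4 decimal places).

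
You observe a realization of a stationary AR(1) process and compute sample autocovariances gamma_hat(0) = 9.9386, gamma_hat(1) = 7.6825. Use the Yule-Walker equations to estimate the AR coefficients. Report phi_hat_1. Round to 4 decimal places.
\hat\phi_{1} = 0.7730

The Yule-Walker equations for an AR(p) process read, in matrix form,
  Gamma_p phi = r_p,   with   (Gamma_p)_{ij} = gamma(|i - j|),
                       (r_p)_i = gamma(i),   i,j = 1..p.
Substitute the sample gammas (Toeplitz matrix and right-hand side of size 1):
  Gamma_p = [[9.9386]]
  r_p     = [7.6825]
With p = 1 this is the single equation gamma(0) phi_1 = gamma(1):
  phi_hat_1 = gamma(1) / gamma(0) = 7.6825 / 9.9386 = 0.7730.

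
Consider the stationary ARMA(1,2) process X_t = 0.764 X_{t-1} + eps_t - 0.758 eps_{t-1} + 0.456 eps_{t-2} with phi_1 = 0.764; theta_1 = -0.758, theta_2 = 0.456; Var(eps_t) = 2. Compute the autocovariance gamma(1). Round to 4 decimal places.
\gamma(1) = 0.7962

Multiply the model equation by X_{t-k} and take expectations. With theta_0 = psi_0 = 1 and psi_j the MA(infinity) weights, this gives
  gamma(k) - sum_i phi_i gamma(k-i) = c_k,
  c_k = sigma^2 * sum_{j=k..q} theta_j psi_{j-k}   (c_k = 0 for k > q),
using gamma(-m) = gamma(m).
psi-weights needed (psi_j = theta_j + sum_i phi_i psi_{j-i}):
  psi_1 = theta_1 + phi_1 = -0.758 + (0.764) = 0.006
  psi_2 = theta_2 + phi_1 psi_1 = 0.456 + (0.764)(0.006) = 0.460584
Right-hand sides:
  c_0 = sigma^2 (1 + theta_1 psi_1 + theta_2 psi_2) = 2 * (1 + (-0.758)(0.006) + (0.456)(0.460584)) = 2 * 1.205478 = 2.410957
  c_1 = sigma^2 (theta_1 + theta_2 psi_1) = 2 * (-0.758 + (0.456)(0.006)) = -1.510528
  c_2 = sigma^2 theta_2 = 2 * (0.456) = 0.912
Equations for k = 0 and k = 1 (AR order 1):
  gamma(0) = phi_1 gamma(1) + c_0
  gamma(1) = phi_1 gamma(0) + c_1
Substituting the second into the first: gamma(0) (1 - phi_1^2) = c_0 + phi_1 c_1, so
  gamma(0) = (c_0 + phi_1 c_1) / (1 - phi_1^2) = (2.410957 + (0.764)(-1.510528)) / (1 - (0.764)^2) = 1.256913 / 0.416304 = 3.01922.
  gamma(1) = phi_1 gamma(0) + c_1 = (0.764)(3.01922) + (-1.510528) = 0.796156.
Therefore gamma(1) = 0.7962 (to 4 decimal places).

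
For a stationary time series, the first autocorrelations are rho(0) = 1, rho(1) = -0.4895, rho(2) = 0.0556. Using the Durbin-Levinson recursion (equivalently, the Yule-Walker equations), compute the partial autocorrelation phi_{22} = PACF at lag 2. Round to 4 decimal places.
\phi_{22} = -0.2420

The PACF at lag k is phi_{kk}, the last component of the solution
to the Yule-Walker system G_k phi = r_k where
  (G_k)_{ij} = rho(|i - j|), (r_k)_i = rho(i), i,j = 1..k.
Equivalently, Durbin-Levinson gives phi_{kk} iteratively:
  phi_{11} = rho(1)
  phi_{kk} = [rho(k) - sum_{j=1..k-1} phi_{k-1,j} rho(k-j)]
            / [1 - sum_{j=1..k-1} phi_{k-1,j} rho(j)],
  phi_{k,j} = phi_{k-1,j} - phi_{kk} phi_{k-1,k-j},  j = 1..k-1.
Step k = 1:
  phi_11 = rho(1) = -0.4895.
Step k = 2:
  phi_22 = [rho(2) - phi_11 rho(1)] / [1 - phi_11 rho(1)] = [0.0556 - (-0.4895)(-0.4895)] / [1 - (-0.4895)(-0.4895)]
         = -0.18401025 / 0.76038975 = -0.242.
Therefore phi_{22} = -0.2420.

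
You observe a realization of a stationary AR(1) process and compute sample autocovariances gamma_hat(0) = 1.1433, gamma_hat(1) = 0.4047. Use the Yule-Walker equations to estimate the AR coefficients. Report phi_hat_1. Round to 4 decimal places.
\hat\phi_{1} = 0.3540

The Yule-Walker equations for an AR(p) process read, in matrix form,
  Gamma_p phi = r_p,   with   (Gamma_p)_{ij} = gamma(|i - j|),
                       (r_p)_i = gamma(i),   i,j = 1..p.
Substitute the sample gammas (Toeplitz matrix and right-hand side of size 1):
  Gamma_p = [[1.1433]]
  r_p     = [0.4047]
With p = 1 this is the single equation gamma(0) phi_1 = gamma(1):
  phi_hat_1 = gamma(1) / gamma(0) = 0.4047 / 1.1433 = 0.3540.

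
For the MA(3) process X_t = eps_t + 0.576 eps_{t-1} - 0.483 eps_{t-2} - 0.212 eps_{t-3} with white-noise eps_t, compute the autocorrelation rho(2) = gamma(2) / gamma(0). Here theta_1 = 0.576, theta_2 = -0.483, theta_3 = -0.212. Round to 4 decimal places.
\rho(2) = -0.3758

For an MA(q) process with theta_0 = 1, the autocovariance is
  gamma(k) = sigma^2 * sum_{i=0..q-k} theta_i * theta_{i+k},
and rho(k) = gamma(k) / gamma(0). Sigma^2 cancels.
  numerator   = (1)*(-0.483) + (0.576)*(-0.212) = -0.605112.
  denominator = (1)^2 + (0.576)^2 + (-0.483)^2 + (-0.212)^2 = 1.610009.
  rho(2) = -0.605112 / 1.610009 = -0.3758.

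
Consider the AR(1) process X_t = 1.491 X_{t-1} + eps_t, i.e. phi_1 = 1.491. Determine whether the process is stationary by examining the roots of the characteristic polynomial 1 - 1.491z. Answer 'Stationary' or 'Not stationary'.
\text{Not stationary}

The AR(p) characteristic polynomial is P(z) = 1 - 1.491z.
Stationarity requires all roots to lie outside the unit circle, i.e. |z| > 1 for every root.
This is linear in z: 1 + (-1.491) z = 0  =>  z = -1/(-1.491) = 0.670691,  |z| = 0.670691.
Moduli of all roots: 0.6707.
All moduli strictly greater than 1? No.
Verdict: Not stationary.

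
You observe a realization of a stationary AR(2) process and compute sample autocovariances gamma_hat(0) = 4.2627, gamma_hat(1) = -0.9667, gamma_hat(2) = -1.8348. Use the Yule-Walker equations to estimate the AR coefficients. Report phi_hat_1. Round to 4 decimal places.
\hat\phi_{1} = -0.3420

The Yule-Walker equations for an AR(p) process read, in matrix form,
  Gamma_p phi = r_p,   with   (Gamma_p)_{ij} = gamma(|i - j|),
                       (r_p)_i = gamma(i),   i,j = 1..p.
Substitute the sample gammas (Toeplitz matrix and right-hand side of size 2):
  Gamma_p = [[4.2627, -0.9667], [-0.9667, 4.2627]]
  r_p     = [-0.9667, -1.8348]
Written out:
  4.2627 phi_1 - 0.9667 phi_2 = -0.9667
  -0.9667 phi_1 + 4.2627 phi_2 = -1.8348
Solve by Cramer's rule:
  det = gamma(0)^2 - gamma(1)^2 = (4.2627)^2 - (-0.9667)^2 = 18.17061129 - 0.93450889 = 17.2361024
  phi_hat_1 = [gamma(1) gamma(0) - gamma(1) gamma(2)] / det = [(-0.9667)(4.2627) - (-0.9667)(-1.8348)] / 17.2361024 = -5.89445325 / 17.2361024 = -0.342
  phi_hat_2 = [gamma(0) gamma(2) - gamma(1)^2] / det = [(4.2627)(-1.8348) - (-0.9667)^2] / 17.2361024 = -8.75571085 / 17.2361024 = -0.508
So phi_hat = [-0.3420, -0.5080].
Therefore phi_hat_1 = -0.3420.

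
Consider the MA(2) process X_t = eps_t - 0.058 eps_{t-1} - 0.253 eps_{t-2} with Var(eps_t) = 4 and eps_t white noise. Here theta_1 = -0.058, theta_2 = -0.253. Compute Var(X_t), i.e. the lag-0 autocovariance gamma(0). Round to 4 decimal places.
\gamma(0) = 4.2695

For an MA(q) process X_t = eps_t + sum_i theta_i eps_{t-i} with
Var(eps_t) = sigma^2, the variance is
  gamma(0) = sigma^2 * (1 + sum_i theta_i^2).
  sum_i theta_i^2 = (-0.058)^2 + (-0.253)^2 = 0.003364 + 0.064009 = 0.067373.
  gamma(0) = 4 * (1 + 0.067373) = 4 * 1.067373 = 4.269492, which rounds to 4.2695.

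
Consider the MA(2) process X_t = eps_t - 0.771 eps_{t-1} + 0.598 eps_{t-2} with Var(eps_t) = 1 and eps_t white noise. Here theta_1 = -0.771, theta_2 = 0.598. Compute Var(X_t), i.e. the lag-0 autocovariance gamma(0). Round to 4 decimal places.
\gamma(0) = 1.9520

For an MA(q) process X_t = eps_t + sum_i theta_i eps_{t-i} with
Var(eps_t) = sigma^2, the variance is
  gamma(0) = sigma^2 * (1 + sum_i theta_i^2).
  sum_i theta_i^2 = (-0.771)^2 + (0.598)^2 = 0.594441 + 0.357604 = 0.952045.
  gamma(0) = 1 * (1 + 0.952045) = 1 * 1.952045 = 1.952045, which rounds to 1.9520.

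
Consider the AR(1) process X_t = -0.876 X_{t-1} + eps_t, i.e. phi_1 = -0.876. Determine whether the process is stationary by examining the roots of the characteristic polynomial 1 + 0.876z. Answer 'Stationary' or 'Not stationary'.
\text{Stationary}

The AR(p) characteristic polynomial is P(z) = 1 + 0.876z.
Stationarity requires all roots to lie outside the unit circle, i.e. |z| > 1 for every root.
This is linear in z: 1 + (0.876) z = 0  =>  z = -1/(0.876) = -1.141553,  |z| = 1.141553.
Moduli of all roots: 1.1416.
All moduli strictly greater than 1? Yes.
Verdict: Stationary.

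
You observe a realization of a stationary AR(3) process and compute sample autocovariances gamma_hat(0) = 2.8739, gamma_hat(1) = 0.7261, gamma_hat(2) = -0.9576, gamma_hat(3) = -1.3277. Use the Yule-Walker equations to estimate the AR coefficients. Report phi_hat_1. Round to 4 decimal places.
\hat\phi_{1} = 0.2300

The Yule-Walker equations for an AR(p) process read, in matrix form,
  Gamma_p phi = r_p,   with   (Gamma_p)_{ij} = gamma(|i - j|),
                       (r_p)_i = gamma(i),   i,j = 1..p.
Substitute the sample gammas (Toeplitz matrix and right-hand side of size 3):
  Gamma_p = [[2.8739, 0.7261, -0.9576], [0.7261, 2.8739, 0.7261], [-0.9576, 0.7261, 2.8739]]
  r_p     = [0.7261, -0.9576, -1.3277]
Written out (R1..R3):
  (R1) 2.8739 phi_1 + 0.7261 phi_2 - 0.9576 phi_3 = 0.7261
  (R2) 0.7261 phi_1 + 2.8739 phi_2 + 0.7261 phi_3 = -0.9576
  (R3) -0.9576 phi_1 + 0.7261 phi_2 + 2.8739 phi_3 = -1.3277
Gaussian elimination:
  R2 <- R2 - (0.7261/2.8739) R1 = R2 - (0.252653) R1:  2.690449 phi_2 + 0.968041 phi_3 = -1.141051
  R3 <- R3 - (-0.9576/2.8739) R1 = R3 - (-0.333206) R1:  0.968041 phi_2 + 2.554822 phi_3 = -1.085759
  R3 <- R3 - (0.968041/2.690449) R2 = R3 - (0.359806) R2:  2.206515 phi_3 = -0.675202
Back-substitution:
  phi_hat_3 = -0.675202 / 2.206515 = -0.306004
  phi_hat_2 = (-1.141051 - (0.968041)(-0.306004)) / 2.690449 = -0.31401
  phi_hat_1 = (0.7261 - (0.7261)(-0.31401) - (-0.9576)(-0.306004)) / 2.8739 = 0.230027
So phi_hat = [0.2300, -0.3140, -0.3060].
Therefore phi_hat_1 = 0.2300.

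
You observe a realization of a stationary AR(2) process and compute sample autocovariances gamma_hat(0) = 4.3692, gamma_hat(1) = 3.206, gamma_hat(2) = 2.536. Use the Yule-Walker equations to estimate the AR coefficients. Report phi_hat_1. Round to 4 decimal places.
\hat\phi_{1} = 0.6670

The Yule-Walker equations for an AR(p) process read, in matrix form,
  Gamma_p phi = r_p,   with   (Gamma_p)_{ij} = gamma(|i - j|),
                       (r_p)_i = gamma(i),   i,j = 1..p.
Substitute the sample gammas (Toeplitz matrix and right-hand side of size 2):
  Gamma_p = [[4.3692, 3.206], [3.206, 4.3692]]
  r_p     = [3.206, 2.536]
Written out:
  4.3692 phi_1 + 3.206 phi_2 = 3.206
  3.206 phi_1 + 4.3692 phi_2 = 2.536
Solve by Cramer's rule:
  det = gamma(0)^2 - gamma(1)^2 = (4.3692)^2 - (3.206)^2 = 19.08990864 - 10.278436 = 8.81147264
  phi_hat_1 = [gamma(1) gamma(0) - gamma(1) gamma(2)] / det = [(3.206)(4.3692) - (3.206)(2.536)] / 8.81147264 = 5.8772392 / 8.81147264 = 0.667
  phi_hat_2 = [gamma(0) gamma(2) - gamma(1)^2] / det = [(4.3692)(2.536) - (3.206)^2] / 8.81147264 = 0.8018552 / 8.81147264 = 0.091
So phi_hat = [0.6670, 0.0910].
Therefore phi_hat_1 = 0.6670.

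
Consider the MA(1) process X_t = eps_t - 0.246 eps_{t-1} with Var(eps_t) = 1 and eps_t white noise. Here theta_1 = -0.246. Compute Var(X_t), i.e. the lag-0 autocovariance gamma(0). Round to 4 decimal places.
\gamma(0) = 1.0605

For an MA(q) process X_t = eps_t + sum_i theta_i eps_{t-i} with
Var(eps_t) = sigma^2, the variance is
  gamma(0) = sigma^2 * (1 + sum_i theta_i^2).
  sum_i theta_i^2 = (-0.246)^2 = 0.060516.
  gamma(0) = 1 * (1 + 0.060516) = 1 * 1.060516 = 1.060516, which rounds to 1.0605.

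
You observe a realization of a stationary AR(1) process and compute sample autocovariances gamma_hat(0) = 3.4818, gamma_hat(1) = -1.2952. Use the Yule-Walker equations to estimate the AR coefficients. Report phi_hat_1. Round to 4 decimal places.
\hat\phi_{1} = -0.3720

The Yule-Walker equations for an AR(p) process read, in matrix form,
  Gamma_p phi = r_p,   with   (Gamma_p)_{ij} = gamma(|i - j|),
                       (r_p)_i = gamma(i),   i,j = 1..p.
Substitute the sample gammas (Toeplitz matrix and right-hand side of size 1):
  Gamma_p = [[3.4818]]
  r_p     = [-1.2952]
With p = 1 this is the single equation gamma(0) phi_1 = gamma(1):
  phi_hat_1 = gamma(1) / gamma(0) = -1.2952 / 3.4818 = -0.3720.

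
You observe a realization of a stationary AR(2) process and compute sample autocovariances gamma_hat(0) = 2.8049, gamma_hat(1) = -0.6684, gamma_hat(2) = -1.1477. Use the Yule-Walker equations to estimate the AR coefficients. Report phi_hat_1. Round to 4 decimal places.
\hat\phi_{1} = -0.3560

The Yule-Walker equations for an AR(p) process read, in matrix form,
  Gamma_p phi = r_p,   with   (Gamma_p)_{ij} = gamma(|i - j|),
                       (r_p)_i = gamma(i),   i,j = 1..p.
Substitute the sample gammas (Toeplitz matrix and right-hand side of size 2):
  Gamma_p = [[2.8049, -0.6684], [-0.6684, 2.8049]]
  r_p     = [-0.6684, -1.1477]
Written out:
  2.8049 phi_1 - 0.6684 phi_2 = -0.6684
  -0.6684 phi_1 + 2.8049 phi_2 = -1.1477
Solve by Cramer's rule:
  det = gamma(0)^2 - gamma(1)^2 = (2.8049)^2 - (-0.6684)^2 = 7.86746401 - 0.44675856 = 7.42070545
  phi_hat_1 = [gamma(1) gamma(0) - gamma(1) gamma(2)] / det = [(-0.6684)(2.8049) - (-0.6684)(-1.1477)] / 7.42070545 = -2.64191784 / 7.42070545 = -0.356
  phi_hat_2 = [gamma(0) gamma(2) - gamma(1)^2] / det = [(2.8049)(-1.1477) - (-0.6684)^2] / 7.42070545 = -3.66594229 / 7.42070545 = -0.494
So phi_hat = [-0.3560, -0.4940].
Therefore phi_hat_1 = -0.3560.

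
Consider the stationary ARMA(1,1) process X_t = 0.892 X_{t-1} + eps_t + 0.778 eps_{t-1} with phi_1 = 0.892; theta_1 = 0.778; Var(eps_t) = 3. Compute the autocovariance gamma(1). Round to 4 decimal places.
\gamma(1) = 41.5336

Multiply the model equation by X_{t-k} and take expectations. With theta_0 = psi_0 = 1 and psi_j the MA(infinity) weights, this gives
  gamma(k) - sum_i phi_i gamma(k-i) = c_k,
  c_k = sigma^2 * sum_{j=k..q} theta_j psi_{j-k}   (c_k = 0 for k > q),
using gamma(-m) = gamma(m).
psi-weights needed (psi_j = theta_j + sum_i phi_i psi_{j-i}):
  psi_1 = theta_1 + phi_1 = 0.778 + (0.892) = 1.67
Right-hand sides:
  c_0 = sigma^2 (1 + theta_1 psi_1) = 3 * (1 + (0.778)(1.67)) = 3 * 2.29926 = 6.89778
  c_1 = sigma^2 theta_1 = 3 * (0.778) = 2.334
  c_2 = 0
Equations for k = 0 and k = 1 (AR order 1):
  gamma(0) = phi_1 gamma(1) + c_0
  gamma(1) = phi_1 gamma(0) + c_1
Substituting the second into the first: gamma(0) (1 - phi_1^2) = c_0 + phi_1 c_1, so
  gamma(0) = (c_0 + phi_1 c_1) / (1 - phi_1^2) = (6.89778 + (0.892)(2.334)) / (1 - (0.892)^2) = 8.979708 / 0.204336 = 43.945795.
  gamma(1) = phi_1 gamma(0) + c_1 = (0.892)(43.945795) + (2.334) = 41.533649.
Therefore gamma(1) = 41.5336 (to 4 decimal places).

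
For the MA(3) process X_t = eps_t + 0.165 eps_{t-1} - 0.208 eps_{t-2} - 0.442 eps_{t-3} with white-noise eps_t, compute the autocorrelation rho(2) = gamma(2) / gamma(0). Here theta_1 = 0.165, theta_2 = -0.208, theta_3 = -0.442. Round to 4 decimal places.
\rho(2) = -0.2219

For an MA(q) process with theta_0 = 1, the autocovariance is
  gamma(k) = sigma^2 * sum_{i=0..q-k} theta_i * theta_{i+k},
and rho(k) = gamma(k) / gamma(0). Sigma^2 cancels.
  numerator   = (1)*(-0.208) + (0.165)*(-0.442) = -0.28093.
  denominator = (1)^2 + (0.165)^2 + (-0.208)^2 + (-0.442)^2 = 1.265853.
  rho(2) = -0.28093 / 1.265853 = -0.2219.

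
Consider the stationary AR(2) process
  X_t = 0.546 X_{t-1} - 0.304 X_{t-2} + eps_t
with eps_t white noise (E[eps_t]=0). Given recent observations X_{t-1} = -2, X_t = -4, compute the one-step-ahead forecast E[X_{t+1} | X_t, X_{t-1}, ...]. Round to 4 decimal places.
E[X_{t+1} \mid \mathcal F_t] = -1.5760

For an AR(p) model X_t = c + sum_i phi_i X_{t-i} + eps_t, the
one-step-ahead conditional mean is
  E[X_{t+1} | X_t, ...] = c + sum_i phi_i X_{t+1-i}.
Substitute known values:
  E[X_{t+1} | ...] = (0.546) * (-4) + (-0.304) * (-2)
                   = -1.5760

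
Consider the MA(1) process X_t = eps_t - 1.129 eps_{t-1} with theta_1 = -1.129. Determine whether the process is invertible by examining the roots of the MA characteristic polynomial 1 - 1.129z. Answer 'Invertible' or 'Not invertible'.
\text{Not invertible}

The MA(q) characteristic polynomial is P(z) = 1 - 1.129z.
Invertibility requires all roots to lie outside the unit circle, i.e. |z| > 1 for every root.
This is linear in z: 1 + (-1.129) z = 0  =>  z = -1/(-1.129) = 0.88574,  |z| = 0.88574.
Moduli of all roots: 0.8857.
All moduli strictly greater than 1? No.
Verdict: Not invertible.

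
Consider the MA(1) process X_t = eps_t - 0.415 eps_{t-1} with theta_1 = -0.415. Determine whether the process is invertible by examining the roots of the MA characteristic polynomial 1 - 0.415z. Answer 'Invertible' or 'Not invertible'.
\text{Invertible}

The MA(q) characteristic polynomial is P(z) = 1 - 0.415z.
Invertibility requires all roots to lie outside the unit circle, i.e. |z| > 1 for every root.
This is linear in z: 1 + (-0.415) z = 0  =>  z = -1/(-0.415) = 2.409639,  |z| = 2.409639.
Moduli of all roots: 2.4096.
All moduli strictly greater than 1? Yes.
Verdict: Invertible.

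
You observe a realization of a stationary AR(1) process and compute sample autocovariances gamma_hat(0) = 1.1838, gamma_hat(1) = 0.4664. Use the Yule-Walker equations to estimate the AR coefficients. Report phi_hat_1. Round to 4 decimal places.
\hat\phi_{1} = 0.3940

The Yule-Walker equations for an AR(p) process read, in matrix form,
  Gamma_p phi = r_p,   with   (Gamma_p)_{ij} = gamma(|i - j|),
                       (r_p)_i = gamma(i),   i,j = 1..p.
Substitute the sample gammas (Toeplitz matrix and right-hand side of size 1):
  Gamma_p = [[1.1838]]
  r_p     = [0.4664]
With p = 1 this is the single equation gamma(0) phi_1 = gamma(1):
  phi_hat_1 = gamma(1) / gamma(0) = 0.4664 / 1.1838 = 0.3940.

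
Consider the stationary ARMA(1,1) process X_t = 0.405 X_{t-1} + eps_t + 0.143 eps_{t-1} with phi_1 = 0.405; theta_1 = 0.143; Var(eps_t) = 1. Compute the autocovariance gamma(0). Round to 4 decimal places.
\gamma(0) = 1.3592

Multiply the model equation by X_{t-k} and take expectations. With theta_0 = psi_0 = 1 and psi_j the MA(infinity) weights, this gives
  gamma(k) - sum_i phi_i gamma(k-i) = c_k,
  c_k = sigma^2 * sum_{j=k..q} theta_j psi_{j-k}   (c_k = 0 for k > q),
using gamma(-m) = gamma(m).
psi-weights needed (psi_j = theta_j + sum_i phi_i psi_{j-i}):
  psi_1 = theta_1 + phi_1 = 0.143 + (0.405) = 0.548
Right-hand sides:
  c_0 = sigma^2 (1 + theta_1 psi_1) = 1 * (1 + (0.143)(0.548)) = 1 * 1.078364 = 1.078364
  c_1 = sigma^2 theta_1 = 1 * (0.143) = 0.143
  c_2 = 0
Equations for k = 0 and k = 1 (AR order 1):
  gamma(0) = phi_1 gamma(1) + c_0
  gamma(1) = phi_1 gamma(0) + c_1
Substituting the second into the first: gamma(0) (1 - phi_1^2) = c_0 + phi_1 c_1, so
  gamma(0) = (c_0 + phi_1 c_1) / (1 - phi_1^2) = (1.078364 + (0.405)(0.143)) / (1 - (0.405)^2) = 1.136279 / 0.835975 = 1.359226.
Therefore gamma(0) = 1.3592 (to 4 decimal places).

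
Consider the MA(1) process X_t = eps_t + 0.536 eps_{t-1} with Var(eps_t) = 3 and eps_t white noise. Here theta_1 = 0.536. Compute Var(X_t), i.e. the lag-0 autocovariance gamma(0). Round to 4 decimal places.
\gamma(0) = 3.8619

For an MA(q) process X_t = eps_t + sum_i theta_i eps_{t-i} with
Var(eps_t) = sigma^2, the variance is
  gamma(0) = sigma^2 * (1 + sum_i theta_i^2).
  sum_i theta_i^2 = (0.536)^2 = 0.287296.
  gamma(0) = 3 * (1 + 0.287296) = 3 * 1.287296 = 3.861888, which rounds to 3.8619.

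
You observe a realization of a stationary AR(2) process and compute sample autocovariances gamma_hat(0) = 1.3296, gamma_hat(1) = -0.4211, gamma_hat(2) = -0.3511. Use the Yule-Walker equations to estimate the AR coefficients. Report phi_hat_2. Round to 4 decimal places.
\hat\phi_{2} = -0.4050

The Yule-Walker equations for an AR(p) process read, in matrix form,
  Gamma_p phi = r_p,   with   (Gamma_p)_{ij} = gamma(|i - j|),
                       (r_p)_i = gamma(i),   i,j = 1..p.
Substitute the sample gammas (Toeplitz matrix and right-hand side of size 2):
  Gamma_p = [[1.3296, -0.4211], [-0.4211, 1.3296]]
  r_p     = [-0.4211, -0.3511]
Written out:
  1.3296 phi_1 - 0.4211 phi_2 = -0.4211
  -0.4211 phi_1 + 1.3296 phi_2 = -0.3511
Solve by Cramer's rule:
  det = gamma(0)^2 - gamma(1)^2 = (1.3296)^2 - (-0.4211)^2 = 1.76783616 - 0.17732521 = 1.59051095
  phi_hat_1 = [gamma(1) gamma(0) - gamma(1) gamma(2)] / det = [(-0.4211)(1.3296) - (-0.4211)(-0.3511)] / 1.59051095 = -0.70774277 / 1.59051095 = -0.445
  phi_hat_2 = [gamma(0) gamma(2) - gamma(1)^2] / det = [(1.3296)(-0.3511) - (-0.4211)^2] / 1.59051095 = -0.64414777 / 1.59051095 = -0.405
So phi_hat = [-0.4450, -0.4050].
Therefore phi_hat_2 = -0.4050.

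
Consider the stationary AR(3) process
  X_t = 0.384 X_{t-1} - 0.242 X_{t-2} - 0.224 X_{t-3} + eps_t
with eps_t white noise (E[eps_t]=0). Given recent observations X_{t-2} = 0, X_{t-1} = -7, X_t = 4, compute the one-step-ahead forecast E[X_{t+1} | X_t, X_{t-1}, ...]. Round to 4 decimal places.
E[X_{t+1} \mid \mathcal F_t] = 3.2300

For an AR(p) model X_t = c + sum_i phi_i X_{t-i} + eps_t, the
one-step-ahead conditional mean is
  E[X_{t+1} | X_t, ...] = c + sum_i phi_i X_{t+1-i}.
Substitute known values:
  E[X_{t+1} | ...] = (0.384) * (4) + (-0.242) * (-7) + (-0.224) * (0)
                   = 3.2300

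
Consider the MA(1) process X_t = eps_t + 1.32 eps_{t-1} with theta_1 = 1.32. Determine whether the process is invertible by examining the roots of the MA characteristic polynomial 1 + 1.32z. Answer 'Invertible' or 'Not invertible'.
\text{Not invertible}

The MA(q) characteristic polynomial is P(z) = 1 + 1.32z.
Invertibility requires all roots to lie outside the unit circle, i.e. |z| > 1 for every root.
This is linear in z: 1 + (1.32) z = 0  =>  z = -1/(1.32) = -0.757576,  |z| = 0.757576.
Moduli of all roots: 0.7576.
All moduli strictly greater than 1? No.
Verdict: Not invertible.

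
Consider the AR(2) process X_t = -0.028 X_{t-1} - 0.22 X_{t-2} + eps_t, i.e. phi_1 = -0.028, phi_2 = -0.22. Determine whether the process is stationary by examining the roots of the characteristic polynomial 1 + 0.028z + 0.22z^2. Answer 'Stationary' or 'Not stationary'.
\text{Stationary}

The AR(p) characteristic polynomial is P(z) = 1 + 0.028z + 0.22z^2.
Stationarity requires all roots to lie outside the unit circle, i.e. |z| > 1 for every root.
Set 1 + (0.028) z + (0.22) z^2 = 0, i.e. a z^2 + b z + c = 0 with a = 0.22, b = 0.028, c = 1.
Discriminant D = b^2 - 4ac = (0.028)^2 - 4*(0.22)*1 = 0.000784 - (0.88) = -0.879216.
D < 0, so the roots are the complex-conjugate pair z = (-b +/- i sqrt(-D)) / (2a) = -0.0636 +/- 2.1311i.
For a conjugate pair |z|^2 = z * conj(z) = (product of roots) = c/a = 1/(0.22) = 4.545455, so |z| = sqrt(4.545455) = 2.132 for both roots.
Moduli of all roots: 2.1320, 2.1320.
All moduli strictly greater than 1? Yes.
Verdict: Stationary.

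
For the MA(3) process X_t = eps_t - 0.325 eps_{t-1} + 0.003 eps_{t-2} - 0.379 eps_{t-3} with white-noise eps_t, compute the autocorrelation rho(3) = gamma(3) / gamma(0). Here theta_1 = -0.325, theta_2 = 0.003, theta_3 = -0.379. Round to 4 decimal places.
\rho(3) = -0.3034

For an MA(q) process with theta_0 = 1, the autocovariance is
  gamma(k) = sigma^2 * sum_{i=0..q-k} theta_i * theta_{i+k},
and rho(k) = gamma(k) / gamma(0). Sigma^2 cancels.
  numerator   = (1)*(-0.379) = -0.379.
  denominator = (1)^2 + (-0.325)^2 + (0.003)^2 + (-0.379)^2 = 1.249275.
  rho(3) = -0.379 / 1.249275 = -0.3034.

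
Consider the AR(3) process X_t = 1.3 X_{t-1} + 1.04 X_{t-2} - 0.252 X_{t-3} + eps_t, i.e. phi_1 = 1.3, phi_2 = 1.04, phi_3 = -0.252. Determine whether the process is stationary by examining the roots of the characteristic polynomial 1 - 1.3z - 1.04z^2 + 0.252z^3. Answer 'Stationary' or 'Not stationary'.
\text{Not stationary}

The AR(p) characteristic polynomial is P(z) = 1 - 1.3z - 1.04z^2 + 0.252z^3.
Stationarity requires all roots to lie outside the unit circle, i.e. |z| > 1 for every root.
Degree 3: look for a simple real root z0 first, then factor out (1 - z/z0) and solve the remaining quadratic.
Testing z0 = 5: P(5) = 1 + (-1.3)(5) + (-1.04)(5)^2 + (0.252)(5)^3
  = 1 + (-6.5) + (-26) + (31.5) = 0.  So z_0 = 5 is a root, |z_0| = 5.
Divide out the factor (1 - 0.2 z) = (1 - z/z0) (since 1/z0 = 0.2):
  P(z) = (1 - 0.2 z)(1 + (-1.1) z + (-1.26) z^2)
  [check: z-coef -1.1 - (0.2) = -1.3; z^2-coef -1.26 - (0.2)(-1.1) = -1.04; z^3-coef -(0.2)(-1.26) = 0.252.]
Remaining roots from the quadratic factor 1 + (-1.1) z + (-1.26) z^2:
  Set 1 + (-1.1) z + (-1.26) z^2 = 0, i.e. a z^2 + b z + c = 0 with a = -1.26, b = -1.1, c = 1.
  Discriminant D = b^2 - 4ac = (-1.1)^2 - 4*(-1.26)*1 = 1.21 - (-5.04) = 6.25.
  D >= 0, so the roots are real: z = (-b +/- sqrt(D)) / (2a) = (1.1 +/- 2.5) / (-2.52).
    z_1 = (1.1 + 2.5) / (-2.52) = -1.4286,   |z_1| = 1.4286.
    z_2 = (1.1 - 2.5) / (-2.52) = 0.5556,   |z_2| = 0.5556.
Moduli of all roots: 5.0000, 1.4286, 0.5556.
All moduli strictly greater than 1? No.
Verdict: Not stationary.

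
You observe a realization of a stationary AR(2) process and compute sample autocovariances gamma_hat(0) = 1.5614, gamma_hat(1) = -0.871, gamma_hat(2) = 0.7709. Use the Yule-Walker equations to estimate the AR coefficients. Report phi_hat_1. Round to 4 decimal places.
\hat\phi_{1} = -0.4100

The Yule-Walker equations for an AR(p) process read, in matrix form,
  Gamma_p phi = r_p,   with   (Gamma_p)_{ij} = gamma(|i - j|),
                       (r_p)_i = gamma(i),   i,j = 1..p.
Substitute the sample gammas (Toeplitz matrix and right-hand side of size 2):
  Gamma_p = [[1.5614, -0.871], [-0.871, 1.5614]]
  r_p     = [-0.871, 0.7709]
Written out:
  1.5614 phi_1 - 0.871 phi_2 = -0.871
  -0.871 phi_1 + 1.5614 phi_2 = 0.7709
Solve by Cramer's rule:
  det = gamma(0)^2 - gamma(1)^2 = (1.5614)^2 - (-0.871)^2 = 2.43796996 - 0.758641 = 1.67932896
  phi_hat_1 = [gamma(1) gamma(0) - gamma(1) gamma(2)] / det = [(-0.871)(1.5614) - (-0.871)(0.7709)] / 1.67932896 = -0.6885255 / 1.67932896 = -0.41
  phi_hat_2 = [gamma(0) gamma(2) - gamma(1)^2] / det = [(1.5614)(0.7709) - (-0.871)^2] / 1.67932896 = 0.44504226 / 1.67932896 = 0.265
So phi_hat = [-0.4100, 0.2650].
Therefore phi_hat_1 = -0.4100.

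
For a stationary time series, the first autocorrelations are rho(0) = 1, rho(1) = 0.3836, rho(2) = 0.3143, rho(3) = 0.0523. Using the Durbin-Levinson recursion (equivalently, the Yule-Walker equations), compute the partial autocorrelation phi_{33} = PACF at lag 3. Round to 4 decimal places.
\phi_{33} = -0.1461

The PACF at lag k is phi_{kk}, the last component of the solution
to the Yule-Walker system G_k phi = r_k where
  (G_k)_{ij} = rho(|i - j|), (r_k)_i = rho(i), i,j = 1..k.
Equivalently, Durbin-Levinson gives phi_{kk} iteratively:
  phi_{11} = rho(1)
  phi_{kk} = [rho(k) - sum_{j=1..k-1} phi_{k-1,j} rho(k-j)]
            / [1 - sum_{j=1..k-1} phi_{k-1,j} rho(j)],
  phi_{k,j} = phi_{k-1,j} - phi_{kk} phi_{k-1,k-j},  j = 1..k-1.
Step k = 1:
  phi_11 = rho(1) = 0.3836.
Step k = 2:
  phi_22 = [rho(2) - phi_11 rho(1)] / [1 - phi_11 rho(1)] = [0.3143 - (0.3836)(0.3836)] / [1 - (0.3836)(0.3836)]
         = 0.16715104 / 0.85285104 = 0.195991.
  Update: phi_21 = phi_11 - phi_22 phi_11 = 0.3836 - (0.195991)(0.3836) = 0.308418.
Step k = 3:
  phi_33 = [rho(3) - phi_21 rho(2) - phi_22 rho(1)] / [1 - phi_21 rho(1) - phi_22 rho(2)]
    numerator   = 0.0523 - (0.308418)(0.3143) - (0.195991)(0.3836) = -0.11981785
    denominator = 1 - (0.308418)(0.3836) - (0.195991)(0.3143) = 0.82009096
  phi_33 = -0.11981785 / 0.82009096 = -0.1461.
Therefore phi_{33} = -0.1461.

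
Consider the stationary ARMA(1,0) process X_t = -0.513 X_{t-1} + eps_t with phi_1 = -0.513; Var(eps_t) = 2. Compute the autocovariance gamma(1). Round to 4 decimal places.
\gamma(1) = -1.3924

Multiply the model equation by X_{t-k} and take expectations. With theta_0 = psi_0 = 1 and psi_j the MA(infinity) weights, this gives
  gamma(k) - sum_i phi_i gamma(k-i) = c_k,
  c_k = sigma^2 * sum_{j=k..q} theta_j psi_{j-k}   (c_k = 0 for k > q),
using gamma(-m) = gamma(m).
Pure AR (q = 0): c_0 = sigma^2 = 2, c_k = 0 for k >= 1.
Equations for k = 0 and k = 1 (AR order 1):
  gamma(0) = phi_1 gamma(1) + c_0
  gamma(1) = phi_1 gamma(0) + c_1
Substituting the second into the first: gamma(0) (1 - phi_1^2) = c_0 + phi_1 c_1, so
  gamma(0) = c_0 / (1 - phi_1^2) = 2 / (1 - (-0.513)^2) = 2 / 0.736831 = 2.714327.
  gamma(1) = phi_1 gamma(0) = (-0.513)(2.714327) = -1.39245.
Therefore gamma(1) = -1.3924 (to 4 decimal places).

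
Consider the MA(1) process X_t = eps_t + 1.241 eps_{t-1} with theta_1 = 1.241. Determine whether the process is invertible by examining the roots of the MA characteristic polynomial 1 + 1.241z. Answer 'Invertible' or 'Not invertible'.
\text{Not invertible}

The MA(q) characteristic polynomial is P(z) = 1 + 1.241z.
Invertibility requires all roots to lie outside the unit circle, i.e. |z| > 1 for every root.
This is linear in z: 1 + (1.241) z = 0  =>  z = -1/(1.241) = -0.805802,  |z| = 0.805802.
Moduli of all roots: 0.8058.
All moduli strictly greater than 1? No.
Verdict: Not invertible.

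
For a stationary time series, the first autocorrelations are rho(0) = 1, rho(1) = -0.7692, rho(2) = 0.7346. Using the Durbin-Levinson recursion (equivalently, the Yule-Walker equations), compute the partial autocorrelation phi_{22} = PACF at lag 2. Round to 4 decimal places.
\phi_{22} = 0.3500

The PACF at lag k is phi_{kk}, the last component of the solution
to the Yule-Walker system G_k phi = r_k where
  (G_k)_{ij} = rho(|i - j|), (r_k)_i = rho(i), i,j = 1..k.
Equivalently, Durbin-Levinson gives phi_{kk} iteratively:
  phi_{11} = rho(1)
  phi_{kk} = [rho(k) - sum_{j=1..k-1} phi_{k-1,j} rho(k-j)]
            / [1 - sum_{j=1..k-1} phi_{k-1,j} rho(j)],
  phi_{k,j} = phi_{k-1,j} - phi_{kk} phi_{k-1,k-j},  j = 1..k-1.
Step k = 1:
  phi_11 = rho(1) = -0.7692.
Step k = 2:
  phi_22 = [rho(2) - phi_11 rho(1)] / [1 - phi_11 rho(1)] = [0.7346 - (-0.7692)(-0.7692)] / [1 - (-0.7692)(-0.7692)]
         = 0.14293136 / 0.40833136 = 0.35.
Therefore phi_{22} = 0.3500.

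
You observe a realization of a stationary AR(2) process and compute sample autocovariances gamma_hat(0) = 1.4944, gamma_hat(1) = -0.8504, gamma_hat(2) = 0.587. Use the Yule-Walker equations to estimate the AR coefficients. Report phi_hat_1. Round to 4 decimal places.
\hat\phi_{1} = -0.5110

The Yule-Walker equations for an AR(p) process read, in matrix form,
  Gamma_p phi = r_p,   with   (Gamma_p)_{ij} = gamma(|i - j|),
                       (r_p)_i = gamma(i),   i,j = 1..p.
Substitute the sample gammas (Toeplitz matrix and right-hand side of size 2):
  Gamma_p = [[1.4944, -0.8504], [-0.8504, 1.4944]]
  r_p     = [-0.8504, 0.587]
Written out:
  1.4944 phi_1 - 0.8504 phi_2 = -0.8504
  -0.8504 phi_1 + 1.4944 phi_2 = 0.587
Solve by Cramer's rule:
  det = gamma(0)^2 - gamma(1)^2 = (1.4944)^2 - (-0.8504)^2 = 2.23323136 - 0.72318016 = 1.5100512
  phi_hat_1 = [gamma(1) gamma(0) - gamma(1) gamma(2)] / det = [(-0.8504)(1.4944) - (-0.8504)(0.587)] / 1.5100512 = -0.77165296 / 1.5100512 = -0.511
  phi_hat_2 = [gamma(0) gamma(2) - gamma(1)^2] / det = [(1.4944)(0.587) - (-0.8504)^2] / 1.5100512 = 0.15403264 / 1.5100512 = 0.102
So phi_hat = [-0.5110, 0.1020].
Therefore phi_hat_1 = -0.5110.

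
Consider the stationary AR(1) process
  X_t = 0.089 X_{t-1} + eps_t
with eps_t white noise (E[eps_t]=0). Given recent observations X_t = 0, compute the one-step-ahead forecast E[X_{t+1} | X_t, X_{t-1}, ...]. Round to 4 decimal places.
E[X_{t+1} \mid \mathcal F_t] = 0.0000

For an AR(p) model X_t = c + sum_i phi_i X_{t-i} + eps_t, the
one-step-ahead conditional mean is
  E[X_{t+1} | X_t, ...] = c + sum_i phi_i X_{t+1-i}.
Substitute known values:
  E[X_{t+1} | ...] = (0.089) * (0)
                   = 0.0000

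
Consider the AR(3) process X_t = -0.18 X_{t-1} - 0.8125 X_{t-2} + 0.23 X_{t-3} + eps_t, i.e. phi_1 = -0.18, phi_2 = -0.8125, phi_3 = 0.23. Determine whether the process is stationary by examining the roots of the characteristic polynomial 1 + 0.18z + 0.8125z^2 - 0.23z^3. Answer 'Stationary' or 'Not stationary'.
\text{Stationary}

The AR(p) characteristic polynomial is P(z) = 1 + 0.18z + 0.8125z^2 - 0.23z^3.
Stationarity requires all roots to lie outside the unit circle, i.e. |z| > 1 for every root.
Degree 3: look for a simple real root z0 first, then factor out (1 - z/z0) and solve the remaining quadratic.
Testing z0 = 4: P(4) = 1 + (0.18)(4) + (0.8125)(4)^2 + (-0.23)(4)^3
  = 1 + (0.72) + (13) + (-14.72) = 0.  So z_0 = 4 is a root, |z_0| = 4.
Divide out the factor (1 - 0.25 z) = (1 - z/z0) (since 1/z0 = 0.25):
  P(z) = (1 - 0.25 z)(1 + (0.43) z + (0.92) z^2)
  [check: z-coef 0.43 - (0.25) = 0.18; z^2-coef 0.92 - (0.25)(0.43) = 0.8125; z^3-coef -(0.25)(0.92) = -0.23.]
Remaining roots from the quadratic factor 1 + (0.43) z + (0.92) z^2:
  Set 1 + (0.43) z + (0.92) z^2 = 0, i.e. a z^2 + b z + c = 0 with a = 0.92, b = 0.43, c = 1.
  Discriminant D = b^2 - 4ac = (0.43)^2 - 4*(0.92)*1 = 0.1849 - (3.68) = -3.4951.
  D < 0, so the roots are the complex-conjugate pair z = (-b +/- i sqrt(-D)) / (2a) = -0.2337 +/- 1.016i.
  For a conjugate pair |z|^2 = z * conj(z) = (product of roots) = c/a = 1/(0.92) = 1.086957, so |z| = sqrt(1.086957) = 1.0426 for both roots.
Moduli of all roots: 4.0000, 1.0426, 1.0426.
All moduli strictly greater than 1? Yes.
Verdict: Stationary.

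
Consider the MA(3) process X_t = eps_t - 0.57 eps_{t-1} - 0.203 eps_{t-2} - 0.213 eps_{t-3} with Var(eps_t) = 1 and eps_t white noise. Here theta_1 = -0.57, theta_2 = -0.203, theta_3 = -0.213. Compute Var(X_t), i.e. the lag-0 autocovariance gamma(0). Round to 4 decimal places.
\gamma(0) = 1.4115

For an MA(q) process X_t = eps_t + sum_i theta_i eps_{t-i} with
Var(eps_t) = sigma^2, the variance is
  gamma(0) = sigma^2 * (1 + sum_i theta_i^2).
  sum_i theta_i^2 = (-0.57)^2 + (-0.203)^2 + (-0.213)^2 = 0.3249 + 0.041209 + 0.045369 = 0.411478.
  gamma(0) = 1 * (1 + 0.411478) = 1 * 1.411478 = 1.411478, which rounds to 1.4115.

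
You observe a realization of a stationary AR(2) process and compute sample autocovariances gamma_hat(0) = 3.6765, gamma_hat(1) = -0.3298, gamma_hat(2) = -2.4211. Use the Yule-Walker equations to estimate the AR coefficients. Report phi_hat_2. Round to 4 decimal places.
\hat\phi_{2} = -0.6720

The Yule-Walker equations for an AR(p) process read, in matrix form,
  Gamma_p phi = r_p,   with   (Gamma_p)_{ij} = gamma(|i - j|),
                       (r_p)_i = gamma(i),   i,j = 1..p.
Substitute the sample gammas (Toeplitz matrix and right-hand side of size 2):
  Gamma_p = [[3.6765, -0.3298], [-0.3298, 3.6765]]
  r_p     = [-0.3298, -2.4211]
Written out:
  3.6765 phi_1 - 0.3298 phi_2 = -0.3298
  -0.3298 phi_1 + 3.6765 phi_2 = -2.4211
Solve by Cramer's rule:
  det = gamma(0)^2 - gamma(1)^2 = (3.6765)^2 - (-0.3298)^2 = 13.51665225 - 0.10876804 = 13.40788421
  phi_hat_1 = [gamma(1) gamma(0) - gamma(1) gamma(2)] / det = [(-0.3298)(3.6765) - (-0.3298)(-2.4211)] / 13.40788421 = -2.01098848 / 13.40788421 = -0.15
  phi_hat_2 = [gamma(0) gamma(2) - gamma(1)^2] / det = [(3.6765)(-2.4211) - (-0.3298)^2] / 13.40788421 = -9.00994219 / 13.40788421 = -0.672
So phi_hat = [-0.1500, -0.6720].
Therefore phi_hat_2 = -0.6720.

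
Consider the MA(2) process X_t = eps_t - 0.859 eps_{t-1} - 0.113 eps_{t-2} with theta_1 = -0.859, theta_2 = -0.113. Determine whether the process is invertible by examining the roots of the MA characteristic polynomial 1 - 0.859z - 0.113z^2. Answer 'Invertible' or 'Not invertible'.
\text{Invertible}

The MA(q) characteristic polynomial is P(z) = 1 - 0.859z - 0.113z^2.
Invertibility requires all roots to lie outside the unit circle, i.e. |z| > 1 for every root.
Set 1 + (-0.859) z + (-0.113) z^2 = 0, i.e. a z^2 + b z + c = 0 with a = -0.113, b = -0.859, c = 1.
Discriminant D = b^2 - 4ac = (-0.859)^2 - 4*(-0.113)*1 = 0.737881 - (-0.452) = 1.189881.
D >= 0, so the roots are real: z = (-b +/- sqrt(D)) / (2a) = (0.859 +/- 1.090817) / (-0.226).
  z_1 = (0.859 + 1.090817) / (-0.226) = -8.6275,   |z_1| = 8.6275.
  z_2 = (0.859 - 1.090817) / (-0.226) = 1.0257,   |z_2| = 1.0257.
Moduli of all roots: 8.6275, 1.0257.
All moduli strictly greater than 1? Yes.
Verdict: Invertible.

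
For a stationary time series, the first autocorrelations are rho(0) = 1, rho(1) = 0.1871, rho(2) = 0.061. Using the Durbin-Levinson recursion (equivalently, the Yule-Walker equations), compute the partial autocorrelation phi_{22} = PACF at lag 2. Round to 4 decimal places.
\phi_{22} = 0.0269

The PACF at lag k is phi_{kk}, the last component of the solution
to the Yule-Walker system G_k phi = r_k where
  (G_k)_{ij} = rho(|i - j|), (r_k)_i = rho(i), i,j = 1..k.
Equivalently, Durbin-Levinson gives phi_{kk} iteratively:
  phi_{11} = rho(1)
  phi_{kk} = [rho(k) - sum_{j=1..k-1} phi_{k-1,j} rho(k-j)]
            / [1 - sum_{j=1..k-1} phi_{k-1,j} rho(j)],
  phi_{k,j} = phi_{k-1,j} - phi_{kk} phi_{k-1,k-j},  j = 1..k-1.
Step k = 1:
  phi_11 = rho(1) = 0.1871.
Step k = 2:
  phi_22 = [rho(2) - phi_11 rho(1)] / [1 - phi_11 rho(1)] = [0.061 - (0.1871)(0.1871)] / [1 - (0.1871)(0.1871)]
         = 0.02599359 / 0.96499359 = 0.0269.
Therefore phi_{22} = 0.0269.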